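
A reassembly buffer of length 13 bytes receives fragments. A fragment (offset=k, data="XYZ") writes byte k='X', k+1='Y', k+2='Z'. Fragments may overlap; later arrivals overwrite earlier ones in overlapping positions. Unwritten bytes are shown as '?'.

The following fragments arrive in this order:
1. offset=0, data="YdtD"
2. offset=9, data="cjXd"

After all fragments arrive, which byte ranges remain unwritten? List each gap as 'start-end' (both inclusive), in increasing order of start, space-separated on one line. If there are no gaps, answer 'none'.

Fragment 1: offset=0 len=4
Fragment 2: offset=9 len=4
Gaps: 4-8

Answer: 4-8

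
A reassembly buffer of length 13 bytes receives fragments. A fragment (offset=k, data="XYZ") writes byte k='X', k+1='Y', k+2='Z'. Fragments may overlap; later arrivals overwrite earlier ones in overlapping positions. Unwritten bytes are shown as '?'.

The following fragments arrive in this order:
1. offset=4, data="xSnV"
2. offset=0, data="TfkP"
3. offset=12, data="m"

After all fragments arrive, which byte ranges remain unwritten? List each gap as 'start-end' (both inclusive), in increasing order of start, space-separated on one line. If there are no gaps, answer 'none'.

Answer: 8-11

Derivation:
Fragment 1: offset=4 len=4
Fragment 2: offset=0 len=4
Fragment 3: offset=12 len=1
Gaps: 8-11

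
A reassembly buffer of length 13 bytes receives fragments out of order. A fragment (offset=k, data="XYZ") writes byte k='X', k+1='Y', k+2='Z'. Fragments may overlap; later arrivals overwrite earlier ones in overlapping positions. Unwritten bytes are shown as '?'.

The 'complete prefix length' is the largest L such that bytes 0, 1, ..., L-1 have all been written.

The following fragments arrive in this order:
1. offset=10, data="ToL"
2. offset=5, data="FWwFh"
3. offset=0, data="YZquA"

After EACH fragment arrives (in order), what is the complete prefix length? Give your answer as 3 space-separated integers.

Answer: 0 0 13

Derivation:
Fragment 1: offset=10 data="ToL" -> buffer=??????????ToL -> prefix_len=0
Fragment 2: offset=5 data="FWwFh" -> buffer=?????FWwFhToL -> prefix_len=0
Fragment 3: offset=0 data="YZquA" -> buffer=YZquAFWwFhToL -> prefix_len=13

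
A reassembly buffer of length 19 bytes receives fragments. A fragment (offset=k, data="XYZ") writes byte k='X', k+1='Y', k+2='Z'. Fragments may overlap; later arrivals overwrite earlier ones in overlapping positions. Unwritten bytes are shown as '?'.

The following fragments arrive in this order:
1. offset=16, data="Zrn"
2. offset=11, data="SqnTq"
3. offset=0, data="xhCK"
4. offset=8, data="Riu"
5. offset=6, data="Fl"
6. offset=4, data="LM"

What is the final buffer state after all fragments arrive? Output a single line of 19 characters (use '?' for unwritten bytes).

Answer: xhCKLMFlRiuSqnTqZrn

Derivation:
Fragment 1: offset=16 data="Zrn" -> buffer=????????????????Zrn
Fragment 2: offset=11 data="SqnTq" -> buffer=???????????SqnTqZrn
Fragment 3: offset=0 data="xhCK" -> buffer=xhCK???????SqnTqZrn
Fragment 4: offset=8 data="Riu" -> buffer=xhCK????RiuSqnTqZrn
Fragment 5: offset=6 data="Fl" -> buffer=xhCK??FlRiuSqnTqZrn
Fragment 6: offset=4 data="LM" -> buffer=xhCKLMFlRiuSqnTqZrn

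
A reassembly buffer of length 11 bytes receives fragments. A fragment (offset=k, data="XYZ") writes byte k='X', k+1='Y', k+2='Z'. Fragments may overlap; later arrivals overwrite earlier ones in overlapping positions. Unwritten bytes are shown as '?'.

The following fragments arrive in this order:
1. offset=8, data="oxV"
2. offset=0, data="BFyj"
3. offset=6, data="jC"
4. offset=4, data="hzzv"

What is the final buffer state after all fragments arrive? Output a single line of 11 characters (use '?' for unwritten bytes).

Answer: BFyjhzzvoxV

Derivation:
Fragment 1: offset=8 data="oxV" -> buffer=????????oxV
Fragment 2: offset=0 data="BFyj" -> buffer=BFyj????oxV
Fragment 3: offset=6 data="jC" -> buffer=BFyj??jCoxV
Fragment 4: offset=4 data="hzzv" -> buffer=BFyjhzzvoxV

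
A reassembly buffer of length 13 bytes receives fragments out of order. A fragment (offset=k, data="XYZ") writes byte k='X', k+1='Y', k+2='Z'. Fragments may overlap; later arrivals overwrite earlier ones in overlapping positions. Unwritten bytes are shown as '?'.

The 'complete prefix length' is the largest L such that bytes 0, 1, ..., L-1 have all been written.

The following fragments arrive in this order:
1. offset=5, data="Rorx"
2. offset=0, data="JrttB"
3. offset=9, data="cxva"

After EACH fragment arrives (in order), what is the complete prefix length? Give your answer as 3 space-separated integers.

Fragment 1: offset=5 data="Rorx" -> buffer=?????Rorx???? -> prefix_len=0
Fragment 2: offset=0 data="JrttB" -> buffer=JrttBRorx???? -> prefix_len=9
Fragment 3: offset=9 data="cxva" -> buffer=JrttBRorxcxva -> prefix_len=13

Answer: 0 9 13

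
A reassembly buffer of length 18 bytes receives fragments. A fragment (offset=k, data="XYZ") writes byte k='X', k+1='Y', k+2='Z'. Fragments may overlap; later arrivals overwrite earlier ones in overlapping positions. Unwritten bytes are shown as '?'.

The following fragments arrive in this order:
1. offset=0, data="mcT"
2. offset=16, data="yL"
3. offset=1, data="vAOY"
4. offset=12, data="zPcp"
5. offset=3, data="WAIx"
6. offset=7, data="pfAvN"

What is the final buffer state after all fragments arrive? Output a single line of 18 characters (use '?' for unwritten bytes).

Fragment 1: offset=0 data="mcT" -> buffer=mcT???????????????
Fragment 2: offset=16 data="yL" -> buffer=mcT?????????????yL
Fragment 3: offset=1 data="vAOY" -> buffer=mvAOY???????????yL
Fragment 4: offset=12 data="zPcp" -> buffer=mvAOY???????zPcpyL
Fragment 5: offset=3 data="WAIx" -> buffer=mvAWAIx?????zPcpyL
Fragment 6: offset=7 data="pfAvN" -> buffer=mvAWAIxpfAvNzPcpyL

Answer: mvAWAIxpfAvNzPcpyL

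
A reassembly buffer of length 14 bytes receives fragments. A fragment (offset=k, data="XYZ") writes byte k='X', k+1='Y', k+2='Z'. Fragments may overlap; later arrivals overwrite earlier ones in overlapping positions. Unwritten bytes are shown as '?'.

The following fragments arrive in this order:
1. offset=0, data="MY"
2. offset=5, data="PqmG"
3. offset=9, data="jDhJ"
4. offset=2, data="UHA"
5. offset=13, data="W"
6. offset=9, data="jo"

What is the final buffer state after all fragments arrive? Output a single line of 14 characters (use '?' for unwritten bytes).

Fragment 1: offset=0 data="MY" -> buffer=MY????????????
Fragment 2: offset=5 data="PqmG" -> buffer=MY???PqmG?????
Fragment 3: offset=9 data="jDhJ" -> buffer=MY???PqmGjDhJ?
Fragment 4: offset=2 data="UHA" -> buffer=MYUHAPqmGjDhJ?
Fragment 5: offset=13 data="W" -> buffer=MYUHAPqmGjDhJW
Fragment 6: offset=9 data="jo" -> buffer=MYUHAPqmGjohJW

Answer: MYUHAPqmGjohJW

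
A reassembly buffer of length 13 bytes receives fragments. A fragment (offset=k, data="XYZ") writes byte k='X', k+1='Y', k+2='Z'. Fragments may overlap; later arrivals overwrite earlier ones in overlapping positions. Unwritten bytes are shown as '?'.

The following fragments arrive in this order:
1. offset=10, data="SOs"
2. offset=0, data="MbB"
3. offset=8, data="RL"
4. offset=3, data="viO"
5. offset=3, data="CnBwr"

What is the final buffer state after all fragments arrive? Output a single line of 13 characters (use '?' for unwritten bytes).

Answer: MbBCnBwrRLSOs

Derivation:
Fragment 1: offset=10 data="SOs" -> buffer=??????????SOs
Fragment 2: offset=0 data="MbB" -> buffer=MbB???????SOs
Fragment 3: offset=8 data="RL" -> buffer=MbB?????RLSOs
Fragment 4: offset=3 data="viO" -> buffer=MbBviO??RLSOs
Fragment 5: offset=3 data="CnBwr" -> buffer=MbBCnBwrRLSOs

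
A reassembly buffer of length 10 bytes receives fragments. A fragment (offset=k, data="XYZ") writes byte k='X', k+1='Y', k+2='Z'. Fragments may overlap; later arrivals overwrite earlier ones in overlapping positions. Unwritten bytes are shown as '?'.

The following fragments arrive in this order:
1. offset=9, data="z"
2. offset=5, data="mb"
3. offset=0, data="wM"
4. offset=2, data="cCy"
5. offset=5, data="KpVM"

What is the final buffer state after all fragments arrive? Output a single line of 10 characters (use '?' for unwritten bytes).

Answer: wMcCyKpVMz

Derivation:
Fragment 1: offset=9 data="z" -> buffer=?????????z
Fragment 2: offset=5 data="mb" -> buffer=?????mb??z
Fragment 3: offset=0 data="wM" -> buffer=wM???mb??z
Fragment 4: offset=2 data="cCy" -> buffer=wMcCymb??z
Fragment 5: offset=5 data="KpVM" -> buffer=wMcCyKpVMz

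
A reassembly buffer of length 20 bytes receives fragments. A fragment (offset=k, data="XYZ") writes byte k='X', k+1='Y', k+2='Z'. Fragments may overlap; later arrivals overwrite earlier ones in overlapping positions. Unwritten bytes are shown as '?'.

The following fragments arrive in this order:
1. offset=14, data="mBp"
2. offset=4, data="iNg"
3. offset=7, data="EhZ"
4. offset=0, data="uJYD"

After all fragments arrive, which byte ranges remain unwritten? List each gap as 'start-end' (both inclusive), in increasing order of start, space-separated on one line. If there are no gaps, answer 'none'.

Answer: 10-13 17-19

Derivation:
Fragment 1: offset=14 len=3
Fragment 2: offset=4 len=3
Fragment 3: offset=7 len=3
Fragment 4: offset=0 len=4
Gaps: 10-13 17-19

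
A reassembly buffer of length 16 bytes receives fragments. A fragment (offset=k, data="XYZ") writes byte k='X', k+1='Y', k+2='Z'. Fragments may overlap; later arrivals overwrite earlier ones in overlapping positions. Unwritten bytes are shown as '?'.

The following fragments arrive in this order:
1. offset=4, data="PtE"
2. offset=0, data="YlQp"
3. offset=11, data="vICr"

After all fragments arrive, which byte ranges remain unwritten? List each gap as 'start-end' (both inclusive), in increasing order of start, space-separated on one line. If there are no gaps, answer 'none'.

Answer: 7-10 15-15

Derivation:
Fragment 1: offset=4 len=3
Fragment 2: offset=0 len=4
Fragment 3: offset=11 len=4
Gaps: 7-10 15-15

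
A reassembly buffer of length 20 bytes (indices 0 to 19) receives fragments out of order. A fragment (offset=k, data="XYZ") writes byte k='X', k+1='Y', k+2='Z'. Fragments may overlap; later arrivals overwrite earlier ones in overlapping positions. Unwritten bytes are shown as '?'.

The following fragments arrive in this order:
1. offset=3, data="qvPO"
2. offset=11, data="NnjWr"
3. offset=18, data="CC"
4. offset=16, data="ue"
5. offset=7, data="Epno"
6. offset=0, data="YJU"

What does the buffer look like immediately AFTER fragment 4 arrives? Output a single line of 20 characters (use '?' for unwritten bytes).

Answer: ???qvPO????NnjWrueCC

Derivation:
Fragment 1: offset=3 data="qvPO" -> buffer=???qvPO?????????????
Fragment 2: offset=11 data="NnjWr" -> buffer=???qvPO????NnjWr????
Fragment 3: offset=18 data="CC" -> buffer=???qvPO????NnjWr??CC
Fragment 4: offset=16 data="ue" -> buffer=???qvPO????NnjWrueCC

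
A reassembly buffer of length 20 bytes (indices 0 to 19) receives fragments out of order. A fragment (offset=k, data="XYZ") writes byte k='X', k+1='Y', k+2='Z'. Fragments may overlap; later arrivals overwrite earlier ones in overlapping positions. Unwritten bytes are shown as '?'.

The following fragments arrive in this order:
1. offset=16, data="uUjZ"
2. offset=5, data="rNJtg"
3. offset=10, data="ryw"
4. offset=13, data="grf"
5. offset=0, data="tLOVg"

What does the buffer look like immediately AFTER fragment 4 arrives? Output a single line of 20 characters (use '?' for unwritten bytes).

Answer: ?????rNJtgrywgrfuUjZ

Derivation:
Fragment 1: offset=16 data="uUjZ" -> buffer=????????????????uUjZ
Fragment 2: offset=5 data="rNJtg" -> buffer=?????rNJtg??????uUjZ
Fragment 3: offset=10 data="ryw" -> buffer=?????rNJtgryw???uUjZ
Fragment 4: offset=13 data="grf" -> buffer=?????rNJtgrywgrfuUjZ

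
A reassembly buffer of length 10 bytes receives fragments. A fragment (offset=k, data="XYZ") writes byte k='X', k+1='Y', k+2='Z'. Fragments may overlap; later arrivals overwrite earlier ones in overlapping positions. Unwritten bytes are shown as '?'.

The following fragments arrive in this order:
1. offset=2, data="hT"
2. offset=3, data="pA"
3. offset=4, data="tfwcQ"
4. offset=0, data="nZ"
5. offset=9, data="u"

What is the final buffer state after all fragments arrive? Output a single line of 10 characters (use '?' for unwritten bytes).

Fragment 1: offset=2 data="hT" -> buffer=??hT??????
Fragment 2: offset=3 data="pA" -> buffer=??hpA?????
Fragment 3: offset=4 data="tfwcQ" -> buffer=??hptfwcQ?
Fragment 4: offset=0 data="nZ" -> buffer=nZhptfwcQ?
Fragment 5: offset=9 data="u" -> buffer=nZhptfwcQu

Answer: nZhptfwcQu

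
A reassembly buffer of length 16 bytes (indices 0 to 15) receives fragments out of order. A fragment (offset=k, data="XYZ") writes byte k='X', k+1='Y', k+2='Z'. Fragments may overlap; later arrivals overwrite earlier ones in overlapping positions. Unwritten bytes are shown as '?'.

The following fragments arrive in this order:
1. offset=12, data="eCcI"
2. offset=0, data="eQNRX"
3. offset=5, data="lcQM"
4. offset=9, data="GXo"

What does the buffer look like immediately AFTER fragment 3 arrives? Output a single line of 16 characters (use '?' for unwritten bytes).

Fragment 1: offset=12 data="eCcI" -> buffer=????????????eCcI
Fragment 2: offset=0 data="eQNRX" -> buffer=eQNRX???????eCcI
Fragment 3: offset=5 data="lcQM" -> buffer=eQNRXlcQM???eCcI

Answer: eQNRXlcQM???eCcI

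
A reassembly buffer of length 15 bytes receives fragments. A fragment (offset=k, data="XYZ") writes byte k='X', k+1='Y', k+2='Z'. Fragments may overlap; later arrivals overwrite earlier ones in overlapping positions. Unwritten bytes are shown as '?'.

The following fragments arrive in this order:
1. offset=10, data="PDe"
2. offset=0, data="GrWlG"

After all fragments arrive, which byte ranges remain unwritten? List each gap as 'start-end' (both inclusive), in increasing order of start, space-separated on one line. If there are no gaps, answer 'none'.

Answer: 5-9 13-14

Derivation:
Fragment 1: offset=10 len=3
Fragment 2: offset=0 len=5
Gaps: 5-9 13-14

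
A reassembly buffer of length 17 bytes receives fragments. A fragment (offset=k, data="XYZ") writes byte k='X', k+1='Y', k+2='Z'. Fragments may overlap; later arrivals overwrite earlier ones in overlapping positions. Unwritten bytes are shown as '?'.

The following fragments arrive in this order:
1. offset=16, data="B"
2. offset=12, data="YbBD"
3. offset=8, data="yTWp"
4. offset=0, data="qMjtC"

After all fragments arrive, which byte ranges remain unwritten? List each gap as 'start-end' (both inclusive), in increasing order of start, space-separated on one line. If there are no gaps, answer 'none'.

Answer: 5-7

Derivation:
Fragment 1: offset=16 len=1
Fragment 2: offset=12 len=4
Fragment 3: offset=8 len=4
Fragment 4: offset=0 len=5
Gaps: 5-7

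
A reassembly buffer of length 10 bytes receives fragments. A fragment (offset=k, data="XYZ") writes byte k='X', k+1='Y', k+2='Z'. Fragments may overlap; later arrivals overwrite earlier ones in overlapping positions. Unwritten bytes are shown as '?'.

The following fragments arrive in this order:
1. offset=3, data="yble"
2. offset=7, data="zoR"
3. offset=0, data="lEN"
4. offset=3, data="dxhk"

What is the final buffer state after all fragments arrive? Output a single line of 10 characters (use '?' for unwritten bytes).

Fragment 1: offset=3 data="yble" -> buffer=???yble???
Fragment 2: offset=7 data="zoR" -> buffer=???yblezoR
Fragment 3: offset=0 data="lEN" -> buffer=lENyblezoR
Fragment 4: offset=3 data="dxhk" -> buffer=lENdxhkzoR

Answer: lENdxhkzoR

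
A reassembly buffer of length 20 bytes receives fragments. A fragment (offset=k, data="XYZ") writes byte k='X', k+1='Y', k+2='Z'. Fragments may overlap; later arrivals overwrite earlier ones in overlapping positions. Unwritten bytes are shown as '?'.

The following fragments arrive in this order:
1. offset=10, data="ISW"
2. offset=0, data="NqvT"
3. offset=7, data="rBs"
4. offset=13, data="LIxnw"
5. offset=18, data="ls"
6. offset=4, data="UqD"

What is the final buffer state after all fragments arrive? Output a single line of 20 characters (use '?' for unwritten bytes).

Answer: NqvTUqDrBsISWLIxnwls

Derivation:
Fragment 1: offset=10 data="ISW" -> buffer=??????????ISW???????
Fragment 2: offset=0 data="NqvT" -> buffer=NqvT??????ISW???????
Fragment 3: offset=7 data="rBs" -> buffer=NqvT???rBsISW???????
Fragment 4: offset=13 data="LIxnw" -> buffer=NqvT???rBsISWLIxnw??
Fragment 5: offset=18 data="ls" -> buffer=NqvT???rBsISWLIxnwls
Fragment 6: offset=4 data="UqD" -> buffer=NqvTUqDrBsISWLIxnwls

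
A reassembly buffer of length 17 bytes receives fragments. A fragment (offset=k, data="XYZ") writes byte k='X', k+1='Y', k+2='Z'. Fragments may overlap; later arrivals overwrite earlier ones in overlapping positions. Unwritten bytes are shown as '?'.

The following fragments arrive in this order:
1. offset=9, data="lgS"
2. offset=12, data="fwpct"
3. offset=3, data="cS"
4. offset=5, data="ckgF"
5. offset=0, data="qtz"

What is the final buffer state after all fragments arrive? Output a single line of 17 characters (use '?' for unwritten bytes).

Fragment 1: offset=9 data="lgS" -> buffer=?????????lgS?????
Fragment 2: offset=12 data="fwpct" -> buffer=?????????lgSfwpct
Fragment 3: offset=3 data="cS" -> buffer=???cS????lgSfwpct
Fragment 4: offset=5 data="ckgF" -> buffer=???cSckgFlgSfwpct
Fragment 5: offset=0 data="qtz" -> buffer=qtzcSckgFlgSfwpct

Answer: qtzcSckgFlgSfwpct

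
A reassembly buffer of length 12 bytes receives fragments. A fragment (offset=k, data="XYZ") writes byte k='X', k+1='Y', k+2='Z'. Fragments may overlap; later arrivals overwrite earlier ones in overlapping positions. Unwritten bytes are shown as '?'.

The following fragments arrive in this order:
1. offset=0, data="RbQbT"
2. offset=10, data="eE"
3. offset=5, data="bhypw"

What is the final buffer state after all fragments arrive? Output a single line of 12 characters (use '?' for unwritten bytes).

Answer: RbQbTbhypweE

Derivation:
Fragment 1: offset=0 data="RbQbT" -> buffer=RbQbT???????
Fragment 2: offset=10 data="eE" -> buffer=RbQbT?????eE
Fragment 3: offset=5 data="bhypw" -> buffer=RbQbTbhypweE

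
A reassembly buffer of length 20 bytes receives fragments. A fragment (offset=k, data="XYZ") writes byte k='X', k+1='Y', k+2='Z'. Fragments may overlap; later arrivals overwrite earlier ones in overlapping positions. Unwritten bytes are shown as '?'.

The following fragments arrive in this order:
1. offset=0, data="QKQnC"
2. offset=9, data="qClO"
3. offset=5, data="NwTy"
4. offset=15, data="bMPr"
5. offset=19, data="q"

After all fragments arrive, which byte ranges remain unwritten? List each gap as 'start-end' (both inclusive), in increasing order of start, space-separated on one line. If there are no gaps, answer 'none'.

Fragment 1: offset=0 len=5
Fragment 2: offset=9 len=4
Fragment 3: offset=5 len=4
Fragment 4: offset=15 len=4
Fragment 5: offset=19 len=1
Gaps: 13-14

Answer: 13-14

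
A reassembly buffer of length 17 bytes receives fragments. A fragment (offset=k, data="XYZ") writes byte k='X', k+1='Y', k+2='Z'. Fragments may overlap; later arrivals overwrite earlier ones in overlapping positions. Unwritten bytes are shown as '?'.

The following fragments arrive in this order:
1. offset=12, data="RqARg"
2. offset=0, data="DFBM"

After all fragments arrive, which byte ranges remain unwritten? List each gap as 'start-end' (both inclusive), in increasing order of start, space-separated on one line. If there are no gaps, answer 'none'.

Answer: 4-11

Derivation:
Fragment 1: offset=12 len=5
Fragment 2: offset=0 len=4
Gaps: 4-11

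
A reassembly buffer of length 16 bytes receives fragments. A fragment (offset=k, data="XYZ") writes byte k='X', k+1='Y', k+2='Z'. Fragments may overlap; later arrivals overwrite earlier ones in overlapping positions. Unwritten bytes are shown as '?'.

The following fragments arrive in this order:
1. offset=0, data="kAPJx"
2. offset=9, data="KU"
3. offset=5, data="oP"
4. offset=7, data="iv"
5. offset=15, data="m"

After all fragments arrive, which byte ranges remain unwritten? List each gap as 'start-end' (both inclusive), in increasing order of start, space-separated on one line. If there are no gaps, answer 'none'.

Answer: 11-14

Derivation:
Fragment 1: offset=0 len=5
Fragment 2: offset=9 len=2
Fragment 3: offset=5 len=2
Fragment 4: offset=7 len=2
Fragment 5: offset=15 len=1
Gaps: 11-14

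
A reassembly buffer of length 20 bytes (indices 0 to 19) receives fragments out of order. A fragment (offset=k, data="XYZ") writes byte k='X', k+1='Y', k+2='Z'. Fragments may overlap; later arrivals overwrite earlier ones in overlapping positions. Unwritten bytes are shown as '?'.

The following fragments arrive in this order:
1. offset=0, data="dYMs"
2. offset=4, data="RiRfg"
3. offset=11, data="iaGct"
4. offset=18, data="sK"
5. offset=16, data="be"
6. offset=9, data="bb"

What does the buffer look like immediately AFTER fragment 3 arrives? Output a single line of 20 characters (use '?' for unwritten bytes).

Answer: dYMsRiRfg??iaGct????

Derivation:
Fragment 1: offset=0 data="dYMs" -> buffer=dYMs????????????????
Fragment 2: offset=4 data="RiRfg" -> buffer=dYMsRiRfg???????????
Fragment 3: offset=11 data="iaGct" -> buffer=dYMsRiRfg??iaGct????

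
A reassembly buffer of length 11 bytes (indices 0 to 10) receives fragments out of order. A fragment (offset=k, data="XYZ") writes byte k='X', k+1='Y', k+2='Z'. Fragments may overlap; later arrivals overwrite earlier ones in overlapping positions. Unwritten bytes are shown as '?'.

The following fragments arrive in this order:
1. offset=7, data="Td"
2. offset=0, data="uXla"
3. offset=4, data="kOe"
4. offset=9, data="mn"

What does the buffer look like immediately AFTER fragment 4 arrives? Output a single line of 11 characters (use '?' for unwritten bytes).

Fragment 1: offset=7 data="Td" -> buffer=???????Td??
Fragment 2: offset=0 data="uXla" -> buffer=uXla???Td??
Fragment 3: offset=4 data="kOe" -> buffer=uXlakOeTd??
Fragment 4: offset=9 data="mn" -> buffer=uXlakOeTdmn

Answer: uXlakOeTdmn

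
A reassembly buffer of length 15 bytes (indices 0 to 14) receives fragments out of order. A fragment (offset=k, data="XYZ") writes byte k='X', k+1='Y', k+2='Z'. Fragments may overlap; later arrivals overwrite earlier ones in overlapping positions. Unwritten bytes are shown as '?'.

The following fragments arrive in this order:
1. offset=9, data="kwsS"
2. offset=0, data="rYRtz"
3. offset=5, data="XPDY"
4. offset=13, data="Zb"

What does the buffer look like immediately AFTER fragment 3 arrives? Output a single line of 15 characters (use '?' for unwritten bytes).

Fragment 1: offset=9 data="kwsS" -> buffer=?????????kwsS??
Fragment 2: offset=0 data="rYRtz" -> buffer=rYRtz????kwsS??
Fragment 3: offset=5 data="XPDY" -> buffer=rYRtzXPDYkwsS??

Answer: rYRtzXPDYkwsS??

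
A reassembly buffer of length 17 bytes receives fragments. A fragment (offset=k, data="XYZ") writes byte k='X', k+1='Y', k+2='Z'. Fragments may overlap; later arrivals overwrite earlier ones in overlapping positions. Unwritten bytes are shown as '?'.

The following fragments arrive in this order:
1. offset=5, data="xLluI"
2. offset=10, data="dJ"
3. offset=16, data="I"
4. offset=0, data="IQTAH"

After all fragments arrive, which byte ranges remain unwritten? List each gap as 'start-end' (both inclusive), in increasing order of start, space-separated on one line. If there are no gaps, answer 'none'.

Fragment 1: offset=5 len=5
Fragment 2: offset=10 len=2
Fragment 3: offset=16 len=1
Fragment 4: offset=0 len=5
Gaps: 12-15

Answer: 12-15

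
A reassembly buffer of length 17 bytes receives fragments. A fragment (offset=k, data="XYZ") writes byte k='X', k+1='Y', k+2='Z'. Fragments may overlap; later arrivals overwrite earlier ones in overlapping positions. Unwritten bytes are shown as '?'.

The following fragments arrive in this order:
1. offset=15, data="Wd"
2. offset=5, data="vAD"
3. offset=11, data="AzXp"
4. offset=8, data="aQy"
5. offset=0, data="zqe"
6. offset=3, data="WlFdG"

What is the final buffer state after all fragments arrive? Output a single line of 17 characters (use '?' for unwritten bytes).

Answer: zqeWlFdGaQyAzXpWd

Derivation:
Fragment 1: offset=15 data="Wd" -> buffer=???????????????Wd
Fragment 2: offset=5 data="vAD" -> buffer=?????vAD???????Wd
Fragment 3: offset=11 data="AzXp" -> buffer=?????vAD???AzXpWd
Fragment 4: offset=8 data="aQy" -> buffer=?????vADaQyAzXpWd
Fragment 5: offset=0 data="zqe" -> buffer=zqe??vADaQyAzXpWd
Fragment 6: offset=3 data="WlFdG" -> buffer=zqeWlFdGaQyAzXpWd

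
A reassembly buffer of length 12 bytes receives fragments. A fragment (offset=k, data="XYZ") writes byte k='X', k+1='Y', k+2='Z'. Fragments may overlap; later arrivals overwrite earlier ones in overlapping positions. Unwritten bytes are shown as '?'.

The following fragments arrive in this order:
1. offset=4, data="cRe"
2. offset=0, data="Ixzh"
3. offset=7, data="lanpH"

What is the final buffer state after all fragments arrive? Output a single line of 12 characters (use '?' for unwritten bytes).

Fragment 1: offset=4 data="cRe" -> buffer=????cRe?????
Fragment 2: offset=0 data="Ixzh" -> buffer=IxzhcRe?????
Fragment 3: offset=7 data="lanpH" -> buffer=IxzhcRelanpH

Answer: IxzhcRelanpH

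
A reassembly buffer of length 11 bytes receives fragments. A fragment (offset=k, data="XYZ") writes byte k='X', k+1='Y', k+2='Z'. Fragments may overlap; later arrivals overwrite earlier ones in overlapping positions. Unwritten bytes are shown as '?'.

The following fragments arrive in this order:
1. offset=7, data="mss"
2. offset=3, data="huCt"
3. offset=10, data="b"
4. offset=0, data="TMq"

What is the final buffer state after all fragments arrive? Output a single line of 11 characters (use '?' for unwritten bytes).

Answer: TMqhuCtmssb

Derivation:
Fragment 1: offset=7 data="mss" -> buffer=???????mss?
Fragment 2: offset=3 data="huCt" -> buffer=???huCtmss?
Fragment 3: offset=10 data="b" -> buffer=???huCtmssb
Fragment 4: offset=0 data="TMq" -> buffer=TMqhuCtmssb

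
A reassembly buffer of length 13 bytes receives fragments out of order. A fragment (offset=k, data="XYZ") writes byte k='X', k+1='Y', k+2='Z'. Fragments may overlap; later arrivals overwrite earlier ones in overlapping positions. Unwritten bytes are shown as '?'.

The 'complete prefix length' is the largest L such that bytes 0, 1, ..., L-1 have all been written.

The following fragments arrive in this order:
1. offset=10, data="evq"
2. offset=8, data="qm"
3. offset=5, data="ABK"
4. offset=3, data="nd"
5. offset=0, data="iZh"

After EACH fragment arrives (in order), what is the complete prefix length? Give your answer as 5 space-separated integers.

Answer: 0 0 0 0 13

Derivation:
Fragment 1: offset=10 data="evq" -> buffer=??????????evq -> prefix_len=0
Fragment 2: offset=8 data="qm" -> buffer=????????qmevq -> prefix_len=0
Fragment 3: offset=5 data="ABK" -> buffer=?????ABKqmevq -> prefix_len=0
Fragment 4: offset=3 data="nd" -> buffer=???ndABKqmevq -> prefix_len=0
Fragment 5: offset=0 data="iZh" -> buffer=iZhndABKqmevq -> prefix_len=13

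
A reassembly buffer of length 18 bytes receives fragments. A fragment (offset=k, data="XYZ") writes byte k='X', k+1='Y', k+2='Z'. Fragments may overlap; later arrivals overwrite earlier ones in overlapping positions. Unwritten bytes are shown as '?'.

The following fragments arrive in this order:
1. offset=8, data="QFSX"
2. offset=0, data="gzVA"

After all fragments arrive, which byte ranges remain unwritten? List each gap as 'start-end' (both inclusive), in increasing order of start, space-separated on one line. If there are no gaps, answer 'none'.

Fragment 1: offset=8 len=4
Fragment 2: offset=0 len=4
Gaps: 4-7 12-17

Answer: 4-7 12-17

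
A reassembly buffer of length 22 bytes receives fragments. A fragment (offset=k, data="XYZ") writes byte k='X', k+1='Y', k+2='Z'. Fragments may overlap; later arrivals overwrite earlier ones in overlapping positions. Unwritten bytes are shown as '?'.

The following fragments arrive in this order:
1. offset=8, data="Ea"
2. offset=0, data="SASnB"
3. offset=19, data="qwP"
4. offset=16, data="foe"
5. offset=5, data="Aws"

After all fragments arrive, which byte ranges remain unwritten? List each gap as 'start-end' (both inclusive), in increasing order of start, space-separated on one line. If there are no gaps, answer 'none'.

Fragment 1: offset=8 len=2
Fragment 2: offset=0 len=5
Fragment 3: offset=19 len=3
Fragment 4: offset=16 len=3
Fragment 5: offset=5 len=3
Gaps: 10-15

Answer: 10-15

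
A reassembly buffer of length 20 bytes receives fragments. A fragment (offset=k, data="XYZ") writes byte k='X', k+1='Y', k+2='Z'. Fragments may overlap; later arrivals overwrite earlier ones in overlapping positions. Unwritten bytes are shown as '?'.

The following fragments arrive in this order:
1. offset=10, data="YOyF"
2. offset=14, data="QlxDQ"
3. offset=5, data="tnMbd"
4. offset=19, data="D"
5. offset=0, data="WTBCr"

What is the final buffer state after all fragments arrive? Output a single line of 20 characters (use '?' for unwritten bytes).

Fragment 1: offset=10 data="YOyF" -> buffer=??????????YOyF??????
Fragment 2: offset=14 data="QlxDQ" -> buffer=??????????YOyFQlxDQ?
Fragment 3: offset=5 data="tnMbd" -> buffer=?????tnMbdYOyFQlxDQ?
Fragment 4: offset=19 data="D" -> buffer=?????tnMbdYOyFQlxDQD
Fragment 5: offset=0 data="WTBCr" -> buffer=WTBCrtnMbdYOyFQlxDQD

Answer: WTBCrtnMbdYOyFQlxDQD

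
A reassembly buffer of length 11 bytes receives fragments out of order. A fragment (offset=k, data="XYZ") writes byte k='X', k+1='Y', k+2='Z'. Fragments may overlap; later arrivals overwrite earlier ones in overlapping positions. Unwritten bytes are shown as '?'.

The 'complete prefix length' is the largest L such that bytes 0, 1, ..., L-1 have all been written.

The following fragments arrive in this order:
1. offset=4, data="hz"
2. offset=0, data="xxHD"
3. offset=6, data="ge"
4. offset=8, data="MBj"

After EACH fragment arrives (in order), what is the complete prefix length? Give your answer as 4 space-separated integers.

Answer: 0 6 8 11

Derivation:
Fragment 1: offset=4 data="hz" -> buffer=????hz????? -> prefix_len=0
Fragment 2: offset=0 data="xxHD" -> buffer=xxHDhz????? -> prefix_len=6
Fragment 3: offset=6 data="ge" -> buffer=xxHDhzge??? -> prefix_len=8
Fragment 4: offset=8 data="MBj" -> buffer=xxHDhzgeMBj -> prefix_len=11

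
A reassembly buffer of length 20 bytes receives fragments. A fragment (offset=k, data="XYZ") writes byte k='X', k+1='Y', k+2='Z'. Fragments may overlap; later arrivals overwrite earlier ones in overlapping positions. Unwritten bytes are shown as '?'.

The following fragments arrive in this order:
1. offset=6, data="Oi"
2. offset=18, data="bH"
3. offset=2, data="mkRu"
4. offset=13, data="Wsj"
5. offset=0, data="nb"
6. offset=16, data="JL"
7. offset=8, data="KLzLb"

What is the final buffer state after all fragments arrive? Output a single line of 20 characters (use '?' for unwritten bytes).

Fragment 1: offset=6 data="Oi" -> buffer=??????Oi????????????
Fragment 2: offset=18 data="bH" -> buffer=??????Oi??????????bH
Fragment 3: offset=2 data="mkRu" -> buffer=??mkRuOi??????????bH
Fragment 4: offset=13 data="Wsj" -> buffer=??mkRuOi?????Wsj??bH
Fragment 5: offset=0 data="nb" -> buffer=nbmkRuOi?????Wsj??bH
Fragment 6: offset=16 data="JL" -> buffer=nbmkRuOi?????WsjJLbH
Fragment 7: offset=8 data="KLzLb" -> buffer=nbmkRuOiKLzLbWsjJLbH

Answer: nbmkRuOiKLzLbWsjJLbH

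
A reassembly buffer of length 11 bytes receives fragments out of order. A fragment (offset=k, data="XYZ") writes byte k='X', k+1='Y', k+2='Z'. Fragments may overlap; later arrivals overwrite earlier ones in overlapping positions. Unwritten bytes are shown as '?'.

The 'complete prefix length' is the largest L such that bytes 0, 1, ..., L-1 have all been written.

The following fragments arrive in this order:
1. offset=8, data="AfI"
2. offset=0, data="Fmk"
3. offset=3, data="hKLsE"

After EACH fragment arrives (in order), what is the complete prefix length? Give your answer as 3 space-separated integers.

Answer: 0 3 11

Derivation:
Fragment 1: offset=8 data="AfI" -> buffer=????????AfI -> prefix_len=0
Fragment 2: offset=0 data="Fmk" -> buffer=Fmk?????AfI -> prefix_len=3
Fragment 3: offset=3 data="hKLsE" -> buffer=FmkhKLsEAfI -> prefix_len=11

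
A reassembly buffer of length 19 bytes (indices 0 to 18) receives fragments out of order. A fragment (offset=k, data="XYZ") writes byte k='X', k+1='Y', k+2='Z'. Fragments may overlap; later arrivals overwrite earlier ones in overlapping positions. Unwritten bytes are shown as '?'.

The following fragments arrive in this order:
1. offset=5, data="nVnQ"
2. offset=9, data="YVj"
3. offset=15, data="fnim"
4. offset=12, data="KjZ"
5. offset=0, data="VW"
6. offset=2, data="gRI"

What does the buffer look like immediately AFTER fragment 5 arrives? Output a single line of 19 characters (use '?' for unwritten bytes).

Answer: VW???nVnQYVjKjZfnim

Derivation:
Fragment 1: offset=5 data="nVnQ" -> buffer=?????nVnQ??????????
Fragment 2: offset=9 data="YVj" -> buffer=?????nVnQYVj???????
Fragment 3: offset=15 data="fnim" -> buffer=?????nVnQYVj???fnim
Fragment 4: offset=12 data="KjZ" -> buffer=?????nVnQYVjKjZfnim
Fragment 5: offset=0 data="VW" -> buffer=VW???nVnQYVjKjZfnim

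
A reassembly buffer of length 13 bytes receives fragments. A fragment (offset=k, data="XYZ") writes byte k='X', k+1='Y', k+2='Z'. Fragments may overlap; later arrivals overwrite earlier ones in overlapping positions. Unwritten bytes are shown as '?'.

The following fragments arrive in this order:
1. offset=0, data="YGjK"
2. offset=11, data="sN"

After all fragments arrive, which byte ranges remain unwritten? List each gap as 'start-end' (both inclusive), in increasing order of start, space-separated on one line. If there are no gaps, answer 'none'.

Fragment 1: offset=0 len=4
Fragment 2: offset=11 len=2
Gaps: 4-10

Answer: 4-10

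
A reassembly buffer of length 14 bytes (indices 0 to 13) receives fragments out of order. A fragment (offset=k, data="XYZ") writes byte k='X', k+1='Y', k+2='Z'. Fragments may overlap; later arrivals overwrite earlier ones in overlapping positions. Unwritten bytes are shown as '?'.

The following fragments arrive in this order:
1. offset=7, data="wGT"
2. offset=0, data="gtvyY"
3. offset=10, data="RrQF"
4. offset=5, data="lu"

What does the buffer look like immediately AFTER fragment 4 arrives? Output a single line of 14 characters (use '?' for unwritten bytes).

Answer: gtvyYluwGTRrQF

Derivation:
Fragment 1: offset=7 data="wGT" -> buffer=???????wGT????
Fragment 2: offset=0 data="gtvyY" -> buffer=gtvyY??wGT????
Fragment 3: offset=10 data="RrQF" -> buffer=gtvyY??wGTRrQF
Fragment 4: offset=5 data="lu" -> buffer=gtvyYluwGTRrQF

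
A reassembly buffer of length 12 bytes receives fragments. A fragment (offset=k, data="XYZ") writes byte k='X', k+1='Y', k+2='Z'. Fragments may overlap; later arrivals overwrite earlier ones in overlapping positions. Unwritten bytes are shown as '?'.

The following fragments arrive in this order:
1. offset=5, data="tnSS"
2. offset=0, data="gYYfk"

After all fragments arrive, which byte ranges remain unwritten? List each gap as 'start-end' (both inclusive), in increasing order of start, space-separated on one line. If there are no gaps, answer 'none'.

Fragment 1: offset=5 len=4
Fragment 2: offset=0 len=5
Gaps: 9-11

Answer: 9-11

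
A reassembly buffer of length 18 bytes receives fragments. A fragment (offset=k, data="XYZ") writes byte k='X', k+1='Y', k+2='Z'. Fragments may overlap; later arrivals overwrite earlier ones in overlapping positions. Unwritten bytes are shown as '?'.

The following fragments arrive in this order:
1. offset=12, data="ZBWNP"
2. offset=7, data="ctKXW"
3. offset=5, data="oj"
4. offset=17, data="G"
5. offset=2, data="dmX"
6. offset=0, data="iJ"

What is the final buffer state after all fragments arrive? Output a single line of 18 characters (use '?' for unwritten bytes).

Answer: iJdmXojctKXWZBWNPG

Derivation:
Fragment 1: offset=12 data="ZBWNP" -> buffer=????????????ZBWNP?
Fragment 2: offset=7 data="ctKXW" -> buffer=???????ctKXWZBWNP?
Fragment 3: offset=5 data="oj" -> buffer=?????ojctKXWZBWNP?
Fragment 4: offset=17 data="G" -> buffer=?????ojctKXWZBWNPG
Fragment 5: offset=2 data="dmX" -> buffer=??dmXojctKXWZBWNPG
Fragment 6: offset=0 data="iJ" -> buffer=iJdmXojctKXWZBWNPG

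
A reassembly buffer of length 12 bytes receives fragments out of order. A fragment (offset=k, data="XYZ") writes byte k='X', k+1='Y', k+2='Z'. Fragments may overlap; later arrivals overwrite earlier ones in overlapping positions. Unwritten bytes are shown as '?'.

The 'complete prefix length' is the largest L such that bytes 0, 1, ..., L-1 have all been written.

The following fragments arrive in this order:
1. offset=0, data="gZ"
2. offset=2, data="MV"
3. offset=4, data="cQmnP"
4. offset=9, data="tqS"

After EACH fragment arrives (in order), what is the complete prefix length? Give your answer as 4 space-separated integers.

Answer: 2 4 9 12

Derivation:
Fragment 1: offset=0 data="gZ" -> buffer=gZ?????????? -> prefix_len=2
Fragment 2: offset=2 data="MV" -> buffer=gZMV???????? -> prefix_len=4
Fragment 3: offset=4 data="cQmnP" -> buffer=gZMVcQmnP??? -> prefix_len=9
Fragment 4: offset=9 data="tqS" -> buffer=gZMVcQmnPtqS -> prefix_len=12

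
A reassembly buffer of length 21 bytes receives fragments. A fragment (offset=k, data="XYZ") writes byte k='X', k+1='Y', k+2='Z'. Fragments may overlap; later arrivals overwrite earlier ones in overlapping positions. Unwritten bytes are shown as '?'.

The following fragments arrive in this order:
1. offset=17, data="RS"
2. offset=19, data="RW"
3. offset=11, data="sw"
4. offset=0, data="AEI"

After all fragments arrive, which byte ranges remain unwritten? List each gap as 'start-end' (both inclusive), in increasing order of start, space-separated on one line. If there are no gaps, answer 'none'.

Answer: 3-10 13-16

Derivation:
Fragment 1: offset=17 len=2
Fragment 2: offset=19 len=2
Fragment 3: offset=11 len=2
Fragment 4: offset=0 len=3
Gaps: 3-10 13-16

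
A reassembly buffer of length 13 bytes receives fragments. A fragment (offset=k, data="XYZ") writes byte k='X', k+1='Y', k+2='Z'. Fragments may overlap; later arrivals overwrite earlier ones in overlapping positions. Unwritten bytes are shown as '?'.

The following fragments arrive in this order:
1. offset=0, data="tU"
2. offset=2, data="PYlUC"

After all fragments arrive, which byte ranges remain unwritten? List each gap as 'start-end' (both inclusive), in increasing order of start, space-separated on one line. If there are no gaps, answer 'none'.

Answer: 7-12

Derivation:
Fragment 1: offset=0 len=2
Fragment 2: offset=2 len=5
Gaps: 7-12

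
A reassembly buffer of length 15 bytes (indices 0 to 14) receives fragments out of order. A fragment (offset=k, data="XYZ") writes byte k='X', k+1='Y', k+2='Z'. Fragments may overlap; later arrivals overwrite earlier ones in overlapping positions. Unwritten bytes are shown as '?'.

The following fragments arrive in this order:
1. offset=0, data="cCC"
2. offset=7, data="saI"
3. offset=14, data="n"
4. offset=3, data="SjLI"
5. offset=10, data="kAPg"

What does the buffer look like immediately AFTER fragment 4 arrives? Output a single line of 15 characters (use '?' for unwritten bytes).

Answer: cCCSjLIsaI????n

Derivation:
Fragment 1: offset=0 data="cCC" -> buffer=cCC????????????
Fragment 2: offset=7 data="saI" -> buffer=cCC????saI?????
Fragment 3: offset=14 data="n" -> buffer=cCC????saI????n
Fragment 4: offset=3 data="SjLI" -> buffer=cCCSjLIsaI????n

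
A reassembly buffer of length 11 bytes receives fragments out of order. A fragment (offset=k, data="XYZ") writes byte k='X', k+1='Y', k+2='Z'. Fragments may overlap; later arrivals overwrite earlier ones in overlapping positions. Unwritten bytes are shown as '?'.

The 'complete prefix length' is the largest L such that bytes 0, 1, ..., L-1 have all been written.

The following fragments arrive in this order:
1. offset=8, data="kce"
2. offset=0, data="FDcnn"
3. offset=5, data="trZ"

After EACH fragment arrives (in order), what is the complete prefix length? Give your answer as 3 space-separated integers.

Answer: 0 5 11

Derivation:
Fragment 1: offset=8 data="kce" -> buffer=????????kce -> prefix_len=0
Fragment 2: offset=0 data="FDcnn" -> buffer=FDcnn???kce -> prefix_len=5
Fragment 3: offset=5 data="trZ" -> buffer=FDcnntrZkce -> prefix_len=11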